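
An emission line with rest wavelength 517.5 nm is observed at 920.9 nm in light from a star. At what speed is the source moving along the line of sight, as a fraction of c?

λ'/λ₀ = 1.7795 > 1 (redshift), so the source is receding.
λ'/λ₀ = √((1 + β)/(1 − β)) for a receding source ⇒ β = (r² − 1)/(r² + 1) with r = λ'/λ₀.
β = (3.1667 − 1)/(3.1667 + 1) ≈ 0.520.

0.520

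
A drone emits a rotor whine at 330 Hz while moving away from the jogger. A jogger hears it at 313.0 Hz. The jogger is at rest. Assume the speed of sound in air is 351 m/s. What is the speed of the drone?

19.1 m/s

f' = f · v/(v + v_s) ⇒ v_s = v · |1 − f/f'|.
v_s = 351 × |1 − 330/313.0| = 351 × 0.05431 ≈ 19.1 m/s.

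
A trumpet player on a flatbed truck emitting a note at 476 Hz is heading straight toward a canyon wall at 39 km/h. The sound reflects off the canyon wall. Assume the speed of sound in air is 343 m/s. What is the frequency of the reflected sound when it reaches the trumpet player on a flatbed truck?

507 Hz

39 km/h = 10.83 m/s.
The canyon wall receives the sound from a moving source: f₁ = f₀ · v/(v − v_e) = 476 × 343/332.17 ≈ 492 Hz.
On the return leg the trumpet player on a flatbed truck is a moving observer: f₂ = f₁ · (v + v_e)/v = 492 × 353.83/343 ≈ 507 Hz.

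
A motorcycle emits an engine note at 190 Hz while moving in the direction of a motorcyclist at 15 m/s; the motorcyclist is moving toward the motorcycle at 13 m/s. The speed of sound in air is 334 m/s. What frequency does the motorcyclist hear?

With source approaching and observer approaching, f' = f · (v + v_o)/(v − v_s).
f' = 190 × (334 + 13)/(334 − 15) = 190 × 347/319 ≈ 207 Hz.

207 Hz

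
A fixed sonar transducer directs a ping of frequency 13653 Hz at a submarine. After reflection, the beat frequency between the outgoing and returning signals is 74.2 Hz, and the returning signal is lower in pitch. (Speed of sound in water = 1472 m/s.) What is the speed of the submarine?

4.0 m/s

Double Doppler shift off a moving reflector: f₂ = f₀ · (v + u)/(v − u) (u > 0 toward emitter).
Returning signal is lower, so f₂ = f₀ − Δf = 13653 − 74.2 = 13578.8 Hz.
Rearranging, u = v · (f₂ − f₀)/(f₂ + f₀) = 1472 × -74.2/27231.8 ≈ -4.0 m/s.
So the submarine is moving at 4.0 m/s away from the emitter.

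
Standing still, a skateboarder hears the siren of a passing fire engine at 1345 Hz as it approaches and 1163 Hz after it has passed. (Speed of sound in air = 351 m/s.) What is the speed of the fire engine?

25 m/s

f₁/f₂ = (v + v_s)/(v − v_s), so v_s = v · (f₁ − f₂)/(f₁ + f₂).
v_s = 351 × (1345 − 1163)/(1345 + 1163) = 351 × 182/2508 ≈ 25 m/s.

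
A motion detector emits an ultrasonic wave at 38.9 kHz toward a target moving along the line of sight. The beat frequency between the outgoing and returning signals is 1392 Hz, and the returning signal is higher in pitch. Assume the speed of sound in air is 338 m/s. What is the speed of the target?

5.9 m/s

Double Doppler shift off a moving reflector: f₂ = f₀ · (v + u)/(v − u) (u > 0 toward emitter).
Returning signal is higher, so f₂ = f₀ + Δf = 38900 + 1392 = 40292 Hz.
Rearranging, u = v · (f₂ − f₀)/(f₂ + f₀) = 338 × 1392/79192 ≈ 5.9 m/s.
So the target is moving at 5.9 m/s toward the emitter.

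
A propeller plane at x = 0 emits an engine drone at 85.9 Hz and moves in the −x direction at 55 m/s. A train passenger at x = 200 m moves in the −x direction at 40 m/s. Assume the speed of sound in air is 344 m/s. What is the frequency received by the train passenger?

83 Hz

The observer lies on the +x side, so the source is heading away from the observer and the observer is heading toward the source.
Both move, so f' = f · (v + v_o)/(v + v_s).
f' = 85.9 × (344 + 40)/(344 + 55) = 85.9 × 384/399 ≈ 83 Hz.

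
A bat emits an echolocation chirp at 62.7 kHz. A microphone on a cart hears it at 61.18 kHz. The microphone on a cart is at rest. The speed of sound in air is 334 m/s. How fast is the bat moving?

f' < f, so the bat is receding.
f' = f · v/(v + v_s) ⇒ v_s = v · |1 − f/f'|.
v_s = 334 × |1 − 62.7/61.18| = 334 × 0.02484 ≈ 8.3 m/s.

8.3 m/s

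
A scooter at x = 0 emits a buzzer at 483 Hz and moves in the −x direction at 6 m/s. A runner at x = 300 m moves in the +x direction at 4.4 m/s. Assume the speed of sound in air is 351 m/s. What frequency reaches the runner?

469 Hz

The observer lies on the +x side, so the source is heading away from the observer and the observer is heading away from the source.
Both move, so f' = f · (v − v_o)/(v + v_s).
f' = 483 × (351 − 4.4)/(351 + 6) = 483 × 346.6/357 ≈ 469 Hz.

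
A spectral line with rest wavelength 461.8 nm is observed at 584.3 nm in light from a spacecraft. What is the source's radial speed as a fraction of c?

λ'/λ₀ = 1.2653 > 1 (redshift), so the source is receding.
λ'/λ₀ = √((1 + β)/(1 − β)) for a receding source ⇒ β = (r² − 1)/(r² + 1) with r = λ'/λ₀.
β = (1.6009 − 1)/(1.6009 + 1) ≈ 0.231.

0.231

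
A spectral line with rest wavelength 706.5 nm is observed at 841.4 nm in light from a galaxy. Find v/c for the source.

0.173c

λ'/λ₀ = 1.1909 > 1 (redshift), so the source is receding.
λ'/λ₀ = √((1 + β)/(1 − β)) for a receding source ⇒ β = (r² − 1)/(r² + 1) with r = λ'/λ₀.
β = (1.4183 − 1)/(1.4183 + 1) ≈ 0.173.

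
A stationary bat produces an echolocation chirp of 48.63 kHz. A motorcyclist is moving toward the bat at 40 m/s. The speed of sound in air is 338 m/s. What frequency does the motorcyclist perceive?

54.4 kHz

Moving observer, stationary source: f' = f · (v + v_o)/v.
f' = 48.63 × (338 + 40)/338 = 48.63 × 378/338 ≈ 54.4 kHz.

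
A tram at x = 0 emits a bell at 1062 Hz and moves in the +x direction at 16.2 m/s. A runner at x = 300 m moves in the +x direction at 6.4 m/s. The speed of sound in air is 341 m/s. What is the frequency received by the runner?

1094 Hz

The observer lies on the +x side, so the source is heading toward the observer and the observer is heading away from the source.
Both move, so f' = f · (v − v_o)/(v − v_s).
f' = 1062 × (341 − 6.4)/(341 − 16.2) = 1062 × 334.6/324.8 ≈ 1094 Hz.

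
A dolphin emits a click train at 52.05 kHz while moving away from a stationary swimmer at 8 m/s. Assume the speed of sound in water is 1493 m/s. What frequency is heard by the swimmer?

Only the source moves, away from the listener, so f' = f · v/(v + v_s).
f' = 52.05 × 1493/(1493 + 8) = 52.05 × 1493/1501 ≈ 51.8 kHz.

51.8 kHz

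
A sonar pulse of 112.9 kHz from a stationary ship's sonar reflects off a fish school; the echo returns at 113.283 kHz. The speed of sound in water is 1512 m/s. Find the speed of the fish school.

Double Doppler shift off a moving reflector: f₂ = f₀ · (v + u)/(v − u) (u > 0 toward emitter).
Rearranging, u = v · (f₂ − f₀)/(f₂ + f₀) = 1512 × 0.383/226.183 ≈ 2.56 m/s.
So the fish school is moving at 2.56 m/s toward the emitter.

2.56 m/s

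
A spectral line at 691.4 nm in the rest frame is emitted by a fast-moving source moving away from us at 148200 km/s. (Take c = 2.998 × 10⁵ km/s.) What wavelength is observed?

1188.6 nm

β = v/c = 148200/299800 = 0.4943.
Relativistic Doppler for wavelength: λ' = λ₀ · √((1 + β)/(1 − β)).
λ' = 691.4 × √(1.4943/0.5057) = 691.4 × 1.71905 ≈ 1188.6 nm.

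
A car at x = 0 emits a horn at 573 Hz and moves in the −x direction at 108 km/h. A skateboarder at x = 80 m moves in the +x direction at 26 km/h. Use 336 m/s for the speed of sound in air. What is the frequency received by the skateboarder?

515 Hz

108 km/h = 30 m/s; 26 km/h = 7.222 m/s.
The observer lies on the +x side, so the source is heading away from the observer and the observer is heading away from the source.
Both move, so f' = f · (v − v_o)/(v + v_s).
f' = 573 × (336 − 7.222)/(336 + 30) = 573 × 328.78/366 ≈ 515 Hz.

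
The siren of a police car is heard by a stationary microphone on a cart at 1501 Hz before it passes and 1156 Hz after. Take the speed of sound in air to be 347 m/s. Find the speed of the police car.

f₁/f₂ = (v + v_s)/(v − v_s), so v_s = v · (f₁ − f₂)/(f₁ + f₂).
v_s = 347 × (1501 − 1156)/(1501 + 1156) = 347 × 345/2657 ≈ 45 m/s.

45 m/s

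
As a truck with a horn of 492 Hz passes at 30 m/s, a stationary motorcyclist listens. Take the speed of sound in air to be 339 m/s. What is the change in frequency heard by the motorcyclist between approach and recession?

Approaching: f₁ = f · v/(v − v_s) = 492 × 339/309 ≈ 539.8 Hz.
Receding: f₂ = f · v/(v + v_s) = 492 × 339/369 ≈ 452.0 Hz.
Drop: f₁ − f₂ = 2f·v·v_s/(v² − v_s²) = 2 × 492 × 339 × 30/(339² − 30²) ≈ 87.8 Hz.

87.8 Hz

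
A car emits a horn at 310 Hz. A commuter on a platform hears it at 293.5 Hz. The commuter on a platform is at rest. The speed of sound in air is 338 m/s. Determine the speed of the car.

f' < f, so the car is receding.
f' = f · v/(v + v_s) ⇒ v_s = v · |1 − f/f'|.
v_s = 338 × |1 − 310/293.5| = 338 × 0.05622 ≈ 19.0 m/s.

19.0 m/s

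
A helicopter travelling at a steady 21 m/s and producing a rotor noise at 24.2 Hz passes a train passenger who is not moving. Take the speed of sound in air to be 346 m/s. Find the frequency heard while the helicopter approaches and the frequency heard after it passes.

25.8 Hz approaching; 22.8 Hz receding

Approaching: f₁ = f · v/(v − v_s) = 24.2 × 346/325 ≈ 25.8 Hz.
Receding: f₂ = f · v/(v + v_s) = 24.2 × 346/367 ≈ 22.8 Hz.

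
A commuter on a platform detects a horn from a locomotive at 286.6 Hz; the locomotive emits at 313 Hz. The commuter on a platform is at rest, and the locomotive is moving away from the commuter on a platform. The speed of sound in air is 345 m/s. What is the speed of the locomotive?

32 m/s

f' = f · v/(v + v_s) ⇒ v_s = v · |1 − f/f'|.
v_s = 345 × |1 − 313/286.6| = 345 × 0.09211 ≈ 32 m/s.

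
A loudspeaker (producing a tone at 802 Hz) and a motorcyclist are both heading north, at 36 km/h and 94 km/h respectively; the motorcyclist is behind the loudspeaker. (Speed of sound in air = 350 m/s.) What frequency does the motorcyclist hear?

838 Hz

36 km/h = 10 m/s; 94 km/h = 26.11 m/s.
The motorcyclist is behind, so the loudspeaker is moving away from it while the motorcyclist is moving toward the loudspeaker.
With source receding and observer approaching, f' = f · (v + v_o)/(v + v_s).
f' = 802 × (350 + 26.11)/(350 + 10) = 802 × 376.11/360 ≈ 838 Hz.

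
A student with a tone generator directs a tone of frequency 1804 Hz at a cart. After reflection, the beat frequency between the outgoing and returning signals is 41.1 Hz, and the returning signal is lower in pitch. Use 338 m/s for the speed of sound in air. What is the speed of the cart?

Double Doppler shift off a moving reflector: f₂ = f₀ · (v + u)/(v − u) (u > 0 toward emitter).
Returning signal is lower, so f₂ = f₀ − Δf = 1804 − 41.1 = 1762.9 Hz.
Rearranging, u = v · (f₂ − f₀)/(f₂ + f₀) = 338 × -41.1/3566.9 ≈ -3.9 m/s.
So the cart is moving at 3.9 m/s away from the emitter.

3.9 m/s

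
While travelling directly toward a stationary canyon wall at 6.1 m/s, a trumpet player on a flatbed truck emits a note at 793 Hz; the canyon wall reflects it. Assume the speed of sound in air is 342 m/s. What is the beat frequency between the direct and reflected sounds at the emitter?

28.8 Hz

The canyon wall receives the sound from a moving source: f₁ = f₀ · v/(v − v_e) = 793 × 342/335.9 ≈ 807.4 Hz.
On the return leg the trumpet player on a flatbed truck is a moving observer: f₂ = f₁ · (v + v_e)/v = 807.4 × 348.1/342 ≈ 821.8 Hz.
Beat against the emitted tone: |f₂ − f₀| = 2v_e·f₀/(v − v_e) = 2 × 6.1 × 793/335.9 ≈ 28.8 Hz.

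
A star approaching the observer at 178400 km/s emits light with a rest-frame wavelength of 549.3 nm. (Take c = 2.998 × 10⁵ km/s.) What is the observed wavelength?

β = v/c = 178400/299800 = 0.5951.
Relativistic Doppler for wavelength: λ' = λ₀ · √((1 − β)/(1 + β)).
λ' = 549.3 × √(0.4049/1.5951) = 549.3 × 0.50385 ≈ 276.8 nm.

276.8 nm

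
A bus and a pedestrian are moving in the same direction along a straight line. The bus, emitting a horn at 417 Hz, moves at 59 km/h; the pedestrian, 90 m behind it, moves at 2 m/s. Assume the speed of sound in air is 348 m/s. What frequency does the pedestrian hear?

401 Hz

59 km/h = 16.39 m/s.
The pedestrian is behind, so the bus is moving away from it while the pedestrian is moving toward the bus.
General Doppler shift: f' = f · (v + v_o)/(v + v_s).
f' = 417 × (348 + 2)/(348 + 16.39) = 417 × 350/364.39 ≈ 401 Hz.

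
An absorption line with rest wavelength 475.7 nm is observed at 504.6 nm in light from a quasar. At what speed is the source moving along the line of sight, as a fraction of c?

λ'/λ₀ = 1.0608 > 1 (redshift), so the source is receding.
λ'/λ₀ = √((1 + β)/(1 − β)) for a receding source ⇒ β = (r² − 1)/(r² + 1) with r = λ'/λ₀.
β = (1.1252 − 1)/(1.1252 + 1) ≈ 0.059.

0.059c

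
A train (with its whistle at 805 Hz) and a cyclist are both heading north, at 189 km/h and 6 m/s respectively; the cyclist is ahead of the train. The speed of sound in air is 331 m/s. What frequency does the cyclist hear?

189 km/h = 52.5 m/s.
The cyclist is ahead, so the train is moving toward it while the cyclist is moving away from the train.
Both move, so f' = f · (v − v_o)/(v − v_s).
f' = 805 × (331 − 6)/(331 − 52.5) = 805 × 325/278.5 ≈ 939 Hz.

939 Hz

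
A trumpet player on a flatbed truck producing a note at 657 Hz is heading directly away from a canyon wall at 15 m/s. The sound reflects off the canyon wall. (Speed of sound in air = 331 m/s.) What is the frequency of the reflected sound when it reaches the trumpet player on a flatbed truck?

The canyon wall receives the sound from a moving source: f₁ = f₀ · v/(v + v_e) = 657 × 331/346 ≈ 629 Hz.
On the return leg the trumpet player on a flatbed truck is a moving observer: f₂ = f₁ · (v − v_e)/v = 629 × 316/331 ≈ 600 Hz.

600 Hz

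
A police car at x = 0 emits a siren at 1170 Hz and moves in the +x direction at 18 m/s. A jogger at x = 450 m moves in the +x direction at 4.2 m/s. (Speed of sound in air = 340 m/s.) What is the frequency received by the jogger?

1220 Hz

The observer lies on the +x side, so the source is heading toward the observer and the observer is heading away from the source.
Both move, so f' = f · (v − v_o)/(v − v_s).
f' = 1170 × (340 − 4.2)/(340 − 18) = 1170 × 335.8/322 ≈ 1220 Hz.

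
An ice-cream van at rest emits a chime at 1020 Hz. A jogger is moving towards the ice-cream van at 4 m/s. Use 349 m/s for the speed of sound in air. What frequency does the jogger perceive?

Only the observer moves, toward the source, so f' = f · (v + v_o)/v.
f' = 1020 × (349 + 4)/349 = 1020 × 353/349 ≈ 1032 Hz.

1032 Hz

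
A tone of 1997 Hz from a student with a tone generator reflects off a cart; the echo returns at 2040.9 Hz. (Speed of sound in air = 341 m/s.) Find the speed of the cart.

3.7 m/s

Double Doppler shift off a moving reflector: f₂ = f₀ · (v + u)/(v − u) (u > 0 toward emitter).
Rearranging, u = v · (f₂ − f₀)/(f₂ + f₀) = 341 × 43.9/4037.9 ≈ 3.7 m/s.
So the cart is moving at 3.7 m/s toward the emitter.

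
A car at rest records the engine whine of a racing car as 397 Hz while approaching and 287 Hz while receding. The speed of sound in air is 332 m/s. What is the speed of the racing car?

f₁/f₂ = (v + v_s)/(v − v_s), so v_s = v · (f₁ − f₂)/(f₁ + f₂).
v_s = 332 × (397 − 287)/(397 + 287) = 332 × 110/684 ≈ 53 m/s.

53 m/s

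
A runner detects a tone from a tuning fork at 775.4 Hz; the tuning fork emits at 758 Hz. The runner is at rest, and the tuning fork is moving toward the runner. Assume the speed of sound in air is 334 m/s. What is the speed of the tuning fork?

7.5 m/s

f' = f · v/(v − v_s) ⇒ v_s = v · |1 − f/f'|.
v_s = 334 × |1 − 758/775.4| = 334 × 0.02244 ≈ 7.5 m/s.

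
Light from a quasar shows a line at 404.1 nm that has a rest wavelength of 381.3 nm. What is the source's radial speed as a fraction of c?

λ'/λ₀ = 1.0598 > 1 (redshift), so the source is receding.
λ'/λ₀ = √((1 + β)/(1 − β)) for a receding source ⇒ β = (r² − 1)/(r² + 1) with r = λ'/λ₀.
β = (1.1232 − 1)/(1.1232 + 1) ≈ 0.058.

0.058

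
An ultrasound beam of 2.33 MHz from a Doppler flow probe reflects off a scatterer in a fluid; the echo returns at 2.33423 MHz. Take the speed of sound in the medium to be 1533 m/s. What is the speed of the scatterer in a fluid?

Double Doppler shift off a moving reflector: f₂ = f₀ · (v + u)/(v − u) (u > 0 toward emitter).
Rearranging, u = v · (f₂ − f₀)/(f₂ + f₀) = 1533 × 0.00423/4.66423 ≈ 1.39 m/s.
So the scatterer in a fluid is moving at 1.39 m/s toward the emitter.

1.39 m/s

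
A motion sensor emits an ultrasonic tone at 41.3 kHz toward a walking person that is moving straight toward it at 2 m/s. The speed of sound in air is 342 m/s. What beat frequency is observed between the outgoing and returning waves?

486 Hz

At the walking person (a moving observer), f₁ = f₀ · (v + u)/v = 41.3 × 344/342 ≈ 41.542 kHz.
On reflection it acts as a source moving toward the stationary detector: f₂ = f₁ · v/(v − u) = 41.542 × 342/340 ≈ 41.786 kHz.
Equivalently f₂ = f₀ · (v + u)/(v − u).
Beat frequency (with f₀ = 41300 Hz): |f₂ − f₀| = 2u·f₀/(v − u) = 2 × 2 × 41300/340 ≈ 486 Hz.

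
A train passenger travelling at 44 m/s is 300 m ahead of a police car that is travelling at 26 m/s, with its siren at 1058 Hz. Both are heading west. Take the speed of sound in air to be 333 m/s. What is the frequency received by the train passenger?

996 Hz

The train passenger is ahead, so the police car is moving toward it while the train passenger is moving away from the police car.
General Doppler shift: f' = f · (v − v_o)/(v − v_s).
f' = 1058 × (333 − 44)/(333 − 26) = 1058 × 289/307 ≈ 996 Hz.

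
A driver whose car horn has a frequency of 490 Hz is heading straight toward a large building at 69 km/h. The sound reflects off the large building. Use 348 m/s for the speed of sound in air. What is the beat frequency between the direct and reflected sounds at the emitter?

57.1 Hz

69 km/h = 19.17 m/s.
The large building receives the sound from a moving source: f₁ = f₀ · v/(v − v_e) = 490 × 348/328.83 ≈ 518.6 Hz.
On the return leg the driver is a moving observer: f₂ = f₁ · (v + v_e)/v = 518.6 × 367.17/348 ≈ 547.1 Hz.
Beat against the emitted tone: |f₂ − f₀| = 2v_e·f₀/(v − v_e) = 2 × 19.17 × 490/328.83 ≈ 57.1 Hz.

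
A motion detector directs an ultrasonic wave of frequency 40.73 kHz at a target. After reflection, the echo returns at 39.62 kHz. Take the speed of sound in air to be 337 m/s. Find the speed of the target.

Double Doppler shift off a moving reflector: f₂ = f₀ · (v + u)/(v − u) (u > 0 toward emitter).
Rearranging, u = v · (f₂ − f₀)/(f₂ + f₀) = 337 × -1.11/80.35 ≈ -4.7 m/s.
So the target is moving at 4.7 m/s away from the emitter.

4.7 m/s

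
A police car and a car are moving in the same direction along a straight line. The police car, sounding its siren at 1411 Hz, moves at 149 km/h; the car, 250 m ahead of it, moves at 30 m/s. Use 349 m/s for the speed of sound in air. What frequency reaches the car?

149 km/h = 41.39 m/s.
The car is ahead, so the police car is moving toward it while the car is moving away from the police car.
Both move, so f' = f · (v − v_o)/(v − v_s).
f' = 1411 × (349 − 30)/(349 − 41.39) = 1411 × 319/307.61 ≈ 1463 Hz.

1463 Hz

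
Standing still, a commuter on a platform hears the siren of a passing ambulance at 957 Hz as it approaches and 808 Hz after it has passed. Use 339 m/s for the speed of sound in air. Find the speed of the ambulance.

29 m/s

f₁/f₂ = (v + v_s)/(v − v_s), so v_s = v · (f₁ − f₂)/(f₁ + f₂).
v_s = 339 × (957 − 808)/(957 + 808) = 339 × 149/1765 ≈ 29 m/s.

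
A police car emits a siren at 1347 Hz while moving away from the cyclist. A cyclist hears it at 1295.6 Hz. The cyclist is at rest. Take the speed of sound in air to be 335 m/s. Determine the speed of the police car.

f' = f · v/(v + v_s) ⇒ v_s = v · |1 − f/f'|.
v_s = 335 × |1 − 1347/1295.6| = 335 × 0.03967 ≈ 13.3 m/s.

13.3 m/s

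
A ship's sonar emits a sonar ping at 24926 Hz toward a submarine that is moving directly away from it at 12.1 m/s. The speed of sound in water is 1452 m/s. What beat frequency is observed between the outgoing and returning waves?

412 Hz

The submarine first receives the wave as a moving observer: f₁ = f₀ · (v − u)/v = 24926 × (1452 − 12.1)/1452 ≈ 24718 Hz.
On reflection it acts as a source moving away from the stationary detector: f₂ = f₁ · v/(v + u) = 24718 × 1452/1464.1 ≈ 24514 Hz.
Equivalently f₂ = f₀ · (v − u)/(v + u).
Beat frequency: |f₂ − f₀| = 2u·f₀/(v + u) = 2 × 12.1 × 24926/1464.1 ≈ 412 Hz.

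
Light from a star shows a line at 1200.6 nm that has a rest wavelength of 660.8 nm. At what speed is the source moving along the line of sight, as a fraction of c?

0.535

λ'/λ₀ = 1.8169 > 1 (redshift), so the source is receding.
λ'/λ₀ = √((1 + β)/(1 − β)) for a receding source ⇒ β = (r² − 1)/(r² + 1) with r = λ'/λ₀.
β = (3.3011 − 1)/(3.3011 + 1) ≈ 0.535.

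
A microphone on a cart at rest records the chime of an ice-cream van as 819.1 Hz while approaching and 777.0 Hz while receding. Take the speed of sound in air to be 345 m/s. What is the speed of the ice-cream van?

f₁/f₂ = (v + v_s)/(v − v_s), so v_s = v · (f₁ − f₂)/(f₁ + f₂).
v_s = 345 × (819.1 − 777.0)/(819.1 + 777.0) = 345 × 42.1/1596.1 ≈ 9.1 m/s.

9.1 m/s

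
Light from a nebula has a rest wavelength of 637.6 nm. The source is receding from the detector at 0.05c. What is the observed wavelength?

Relativistic Doppler for wavelength: λ' = λ₀ · √((1 + β)/(1 − β)).
λ' = 637.6 × √(1.0500/0.9500) = 637.6 × 1.05131 ≈ 670.3 nm.

670.3 nm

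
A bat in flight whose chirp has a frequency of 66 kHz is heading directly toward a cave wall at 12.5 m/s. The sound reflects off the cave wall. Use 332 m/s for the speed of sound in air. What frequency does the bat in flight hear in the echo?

The cave wall receives the sound from a moving source: f₁ = f₀ · v/(v − v_e) = 66 × 332/319.5 ≈ 68.6 kHz.
On the return leg the bat in flight is a moving observer: f₂ = f₁ · (v + v_e)/v = 68.6 × 344.5/332 ≈ 71.2 kHz.
Equivalently f₂ = f₀ · (v + v_e)/(v − v_e).

71.2 kHz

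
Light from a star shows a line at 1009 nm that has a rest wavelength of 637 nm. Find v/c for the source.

0.430

λ'/λ₀ = 1.5840 > 1 (redshift), so the source is receding.
λ'/λ₀ = √((1 + β)/(1 − β)) for a receding source ⇒ β = (r² − 1)/(r² + 1) with r = λ'/λ₀.
β = (2.5090 − 1)/(2.5090 + 1) ≈ 0.430.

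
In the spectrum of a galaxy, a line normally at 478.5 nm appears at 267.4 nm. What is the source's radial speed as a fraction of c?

λ'/λ₀ = 0.5588 < 1 (blueshift), so the source is approaching.
λ'/λ₀ = √((1 − β)/(1 + β)) for an approaching source ⇒ β = (1 − r²)/(1 + r²) with r = λ'/λ₀.
β = (1 − 0.3123)/(1 + 0.3123) ≈ 0.524.

0.524c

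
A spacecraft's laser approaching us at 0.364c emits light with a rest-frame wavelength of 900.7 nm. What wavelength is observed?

615.0 nm

Relativistic Doppler for wavelength: λ' = λ₀ · √((1 − β)/(1 + β)).
λ' = 900.7 × √(0.6360/1.3640) = 900.7 × 0.68284 ≈ 615.0 nm.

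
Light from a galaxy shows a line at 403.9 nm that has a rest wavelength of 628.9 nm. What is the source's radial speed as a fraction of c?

λ'/λ₀ = 0.6422 < 1 (blueshift), so the source is approaching.
λ'/λ₀ = √((1 − β)/(1 + β)) for an approaching source ⇒ β = (1 − r²)/(1 + r²) with r = λ'/λ₀.
β = (1 − 0.4125)/(1 + 0.4125) ≈ 0.416.

0.416c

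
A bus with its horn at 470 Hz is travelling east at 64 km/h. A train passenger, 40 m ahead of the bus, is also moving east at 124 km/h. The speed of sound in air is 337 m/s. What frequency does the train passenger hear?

445 Hz

64 km/h = 17.78 m/s; 124 km/h = 34.44 m/s.
The train passenger is ahead, so the bus is moving toward it while the train passenger is moving away from the bus.
With source approaching and observer receding, f' = f · (v − v_o)/(v − v_s).
f' = 470 × (337 − 34.44)/(337 − 17.78) = 470 × 302.56/319.22 ≈ 445 Hz.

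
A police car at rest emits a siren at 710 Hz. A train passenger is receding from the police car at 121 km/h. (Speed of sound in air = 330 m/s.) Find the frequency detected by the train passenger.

638 Hz

121 km/h = 33.61 m/s.
Only the observer moves, away from the source, so f' = f · (v − v_o)/v.
f' = 710 × (330 − 33.61)/330 = 710 × 296.39/330 ≈ 638 Hz.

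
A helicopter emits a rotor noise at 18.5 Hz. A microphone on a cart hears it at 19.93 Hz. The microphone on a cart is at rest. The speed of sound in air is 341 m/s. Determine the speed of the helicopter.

f' > f, so the helicopter is approaching.
f' = f · v/(v − v_s) ⇒ v_s = v · |1 − f/f'|.
v_s = 341 × |1 − 18.5/19.93| = 341 × 0.07175 ≈ 24.5 m/s.

24.5 m/s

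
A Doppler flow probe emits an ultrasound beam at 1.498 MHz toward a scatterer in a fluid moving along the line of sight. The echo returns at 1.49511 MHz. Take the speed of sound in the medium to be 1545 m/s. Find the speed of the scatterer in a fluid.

1.49 m/s

Double Doppler shift off a moving reflector: f₂ = f₀ · (v + u)/(v − u) (u > 0 toward emitter).
Rearranging, u = v · (f₂ − f₀)/(f₂ + f₀) = 1545 × -0.00289/2.99311 ≈ -1.49 m/s.
So the scatterer in a fluid is moving at 1.49 m/s away from the emitter.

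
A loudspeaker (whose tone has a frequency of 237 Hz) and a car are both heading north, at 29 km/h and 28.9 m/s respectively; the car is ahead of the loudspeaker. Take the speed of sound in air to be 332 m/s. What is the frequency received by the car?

29 km/h = 8.056 m/s.
The car is ahead, so the loudspeaker is moving toward it while the car is moving away from the loudspeaker.
With source approaching and observer receding, f' = f · (v − v_o)/(v − v_s).
f' = 237 × (332 − 28.9)/(332 − 8.056) = 237 × 303.1/323.94 ≈ 222 Hz.

222 Hz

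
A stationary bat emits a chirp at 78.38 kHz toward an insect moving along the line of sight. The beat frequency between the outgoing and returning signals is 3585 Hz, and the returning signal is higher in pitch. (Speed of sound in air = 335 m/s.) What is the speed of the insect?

Double Doppler shift off a moving reflector: f₂ = f₀ · (v + u)/(v − u) (u > 0 toward emitter).
Returning signal is higher, so f₂ = f₀ + Δf = 78380 + 3585 = 81965 Hz.
Rearranging, u = v · (f₂ − f₀)/(f₂ + f₀) = 335 × 3585/160345 ≈ 7.5 m/s.
So the insect is moving at 7.5 m/s toward the emitter.

7.5 m/s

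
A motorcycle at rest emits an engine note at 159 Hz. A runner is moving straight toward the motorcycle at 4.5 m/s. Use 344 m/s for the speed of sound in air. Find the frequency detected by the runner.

Moving observer, stationary source: f' = f · (v + v_o)/v.
f' = 159 × (344 + 4.5)/344 = 159 × 348.5/344 ≈ 161 Hz.

161 Hz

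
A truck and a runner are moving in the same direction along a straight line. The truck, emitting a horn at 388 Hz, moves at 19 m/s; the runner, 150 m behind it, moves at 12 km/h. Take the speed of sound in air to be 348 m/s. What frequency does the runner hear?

371 Hz

12 km/h = 3.333 m/s.
The runner is behind, so the truck is moving away from it while the runner is moving toward the truck.
Both move, so f' = f · (v + v_o)/(v + v_s).
f' = 388 × (348 + 3.333)/(348 + 19) = 388 × 351.33/367 ≈ 371 Hz.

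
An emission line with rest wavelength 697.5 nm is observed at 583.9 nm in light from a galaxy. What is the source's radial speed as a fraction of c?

λ'/λ₀ = 0.8371 < 1 (blueshift), so the source is approaching.
λ'/λ₀ = √((1 − β)/(1 + β)) for an approaching source ⇒ β = (1 − r²)/(1 + r²) with r = λ'/λ₀.
β = (1 − 0.7008)/(1 + 0.7008) ≈ 0.176.

0.176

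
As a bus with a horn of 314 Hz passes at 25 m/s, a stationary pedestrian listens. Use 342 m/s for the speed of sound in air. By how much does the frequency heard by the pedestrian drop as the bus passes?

46.2 Hz

Approaching: f₁ = f · v/(v − v_s) = 314 × 342/317 ≈ 338.8 Hz.
Receding: f₂ = f · v/(v + v_s) = 314 × 342/367 ≈ 292.6 Hz.
Drop: f₁ − f₂ = 2f·v·v_s/(v² − v_s²) = 2 × 314 × 342 × 25/(342² − 25²) ≈ 46.2 Hz.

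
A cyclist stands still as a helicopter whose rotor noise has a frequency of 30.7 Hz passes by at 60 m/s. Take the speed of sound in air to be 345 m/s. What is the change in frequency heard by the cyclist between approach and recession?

11.0 Hz

Approaching: f₁ = f · v/(v − v_s) = 30.7 × 345/285 ≈ 37.2 Hz.
Receding: f₂ = f · v/(v + v_s) = 30.7 × 345/405 ≈ 26.2 Hz.
Drop: f₁ − f₂ = 2f·v·v_s/(v² − v_s²) = 2 × 30.7 × 345 × 60/(345² − 60²) ≈ 11.0 Hz.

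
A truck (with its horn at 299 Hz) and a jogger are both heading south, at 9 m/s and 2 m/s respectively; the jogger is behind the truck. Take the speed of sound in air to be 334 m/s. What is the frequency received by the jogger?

The jogger is behind, so the truck is moving away from it while the jogger is moving toward the truck.
General Doppler shift: f' = f · (v + v_o)/(v + v_s).
f' = 299 × (334 + 2)/(334 + 9) = 299 × 336/343 ≈ 293 Hz.

293 Hz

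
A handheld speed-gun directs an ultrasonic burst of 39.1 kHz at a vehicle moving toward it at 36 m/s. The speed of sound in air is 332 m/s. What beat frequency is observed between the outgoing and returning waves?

At the vehicle (a moving observer), f₁ = f₀ · (v + u)/v = 39.1 × 368/332 ≈ 43.34 kHz.
On reflection it acts as a source moving toward the stationary detector: f₂ = f₁ · v/(v − u) = 43.34 × 332/296 ≈ 48.61 kHz.
Equivalently f₂ = f₀ · (v + u)/(v − u).
Beat frequency (with f₀ = 39100 Hz): |f₂ − f₀| = 2u·f₀/(v − u) = 2 × 36 × 39100/296 ≈ 9511 Hz.

9511 Hz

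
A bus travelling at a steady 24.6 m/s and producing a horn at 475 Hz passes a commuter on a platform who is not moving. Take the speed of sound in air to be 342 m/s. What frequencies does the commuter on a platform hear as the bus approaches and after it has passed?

512 Hz approaching; 443 Hz receding

Approaching: f₁ = f · v/(v − v_s) = 475 × 342/317.4 ≈ 512 Hz.
Receding: f₂ = f · v/(v + v_s) = 475 × 342/366.6 ≈ 443 Hz.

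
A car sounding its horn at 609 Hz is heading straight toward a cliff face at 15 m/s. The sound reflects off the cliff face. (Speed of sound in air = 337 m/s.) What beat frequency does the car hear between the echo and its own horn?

The cliff face receives the sound from a moving source: f₁ = f₀ · v/(v − v_e) = 609 × 337/322 ≈ 637.4 Hz.
On the return leg the car is a moving observer: f₂ = f₁ · (v + v_e)/v = 637.4 × 352/337 ≈ 665.7 Hz.
Equivalently f₂ = f₀ · (v + v_e)/(v − v_e).
Beat against the emitted tone: |f₂ − f₀| = 2v_e·f₀/(v − v_e) = 2 × 15 × 609/322 ≈ 56.7 Hz.

56.7 Hz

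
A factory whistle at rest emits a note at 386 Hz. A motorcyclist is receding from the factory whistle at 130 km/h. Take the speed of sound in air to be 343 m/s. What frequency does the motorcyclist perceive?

130 km/h = 36.11 m/s.
Only the observer moves, away from the source, so f' = f · (v − v_o)/v.
f' = 386 × (343 − 36.11)/343 = 386 × 306.89/343 ≈ 345 Hz.

345 Hz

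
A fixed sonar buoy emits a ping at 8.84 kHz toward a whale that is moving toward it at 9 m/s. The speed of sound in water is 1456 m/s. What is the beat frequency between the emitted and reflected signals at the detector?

110 Hz

At the whale (a moving observer), f₁ = f₀ · (v + u)/v = 8.84 × 1465/1456 ≈ 8.8946 kHz.
The reflection then acts as a moving source: f₂ = f₁ · v/(v − u) ≈ 8.9500 kHz.
Equivalently f₂ = f₀ · (v + u)/(v − u).
Beat frequency (with f₀ = 8840 Hz): |f₂ − f₀| = 2u·f₀/(v − u) = 2 × 9 × 8840/1447 ≈ 110 Hz.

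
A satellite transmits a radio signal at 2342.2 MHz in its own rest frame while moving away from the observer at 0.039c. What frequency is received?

2252.6 MHz

Relativistic Doppler for frequency: f' = f₀ · √((1 − β)/(1 + β)).
f' = 2342.2 × √(0.9610/1.0390) = 2342.2 × 0.96173 ≈ 2252.6 MHz.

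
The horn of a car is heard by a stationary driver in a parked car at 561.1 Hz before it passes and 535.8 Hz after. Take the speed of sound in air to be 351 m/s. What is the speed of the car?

f₁/f₂ = (v + v_s)/(v − v_s), so v_s = v · (f₁ − f₂)/(f₁ + f₂).
v_s = 351 × (561.1 − 535.8)/(561.1 + 535.8) = 351 × 25.3/1096.9 ≈ 8.1 m/s.

8.1 m/s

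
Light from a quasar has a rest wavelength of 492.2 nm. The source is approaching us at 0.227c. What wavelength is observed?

390.7 nm

Relativistic Doppler for wavelength: λ' = λ₀ · √((1 − β)/(1 + β)).
λ' = 492.2 × √(0.7730/1.2270) = 492.2 × 0.79372 ≈ 390.7 nm.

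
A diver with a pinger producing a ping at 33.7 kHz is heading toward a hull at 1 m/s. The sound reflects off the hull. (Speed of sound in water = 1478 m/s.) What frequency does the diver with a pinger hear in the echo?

33.7 kHz

The hull receives the sound from a moving source: f₁ = f₀ · v/(v − v_e) = 33.7 × 1478/1477 ≈ 33.7 kHz.
On the return leg the diver with a pinger is a moving observer: f₂ = f₁ · (v + v_e)/v = 33.7 × 1479/1478 ≈ 33.7 kHz.
Equivalently f₂ = f₀ · (v + v_e)/(v − v_e).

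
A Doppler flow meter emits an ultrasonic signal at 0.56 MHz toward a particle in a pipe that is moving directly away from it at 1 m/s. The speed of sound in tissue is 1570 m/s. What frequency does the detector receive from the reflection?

At the particle in a pipe (a moving observer), f₁ = f₀ · (v − u)/v = 0.56 × 1569/1570 ≈ 0.5596 MHz.
The reflection then acts as a moving source: f₂ = f₁ · v/(v + u) ≈ 0.5593 MHz.
Equivalently f₂ = f₀ · (v − u)/(v + u).

0.5593 MHz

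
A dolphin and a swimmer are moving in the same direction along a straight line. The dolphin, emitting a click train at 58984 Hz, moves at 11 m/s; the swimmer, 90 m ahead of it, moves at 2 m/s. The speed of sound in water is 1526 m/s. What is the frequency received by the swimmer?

59334 Hz

The swimmer is ahead, so the dolphin is moving toward it while the swimmer is moving away from the dolphin.
Both move, so f' = f · (v − v_o)/(v − v_s).
f' = 58984 × (1526 − 2)/(1526 − 11) = 58984 × 1524/1515 ≈ 59334 Hz.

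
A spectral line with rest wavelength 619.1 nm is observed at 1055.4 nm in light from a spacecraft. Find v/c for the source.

0.488

λ'/λ₀ = 1.7047 > 1 (redshift), so the source is receding.
λ'/λ₀ = √((1 + β)/(1 − β)) for a receding source ⇒ β = (r² − 1)/(r² + 1) with r = λ'/λ₀.
β = (2.9061 − 1)/(2.9061 + 1) ≈ 0.488.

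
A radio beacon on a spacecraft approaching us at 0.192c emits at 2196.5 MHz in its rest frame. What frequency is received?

2667.9 MHz

Relativistic Doppler for frequency: f' = f₀ · √((1 + β)/(1 − β)).
f' = 2196.5 × √(1.1920/0.8080) = 2196.5 × 1.21460 ≈ 2667.9 MHz.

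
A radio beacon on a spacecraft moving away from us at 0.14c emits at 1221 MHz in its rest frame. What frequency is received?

Relativistic Doppler for frequency: f' = f₀ · √((1 − β)/(1 + β)).
f' = 1221 × √(0.8600/1.1400) = 1221 × 0.86855 ≈ 1060.5 MHz.

1060.5 MHz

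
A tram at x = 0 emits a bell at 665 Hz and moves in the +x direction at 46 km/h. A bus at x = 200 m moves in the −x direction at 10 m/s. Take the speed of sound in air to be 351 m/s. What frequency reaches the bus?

710 Hz

46 km/h = 12.78 m/s.
The observer lies on the +x side, so the source is heading toward the observer and the observer is heading toward the source.
With source approaching and observer approaching, f' = f · (v + v_o)/(v − v_s).
f' = 665 × (351 + 10)/(351 − 12.78) = 665 × 361/338.22 ≈ 710 Hz.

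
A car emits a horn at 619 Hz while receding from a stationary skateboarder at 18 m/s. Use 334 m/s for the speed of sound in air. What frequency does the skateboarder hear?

587 Hz

Only the source moves, away from the listener, so f' = f · v/(v + v_s).
f' = 619 × 334/(334 + 18) = 619 × 334/352 ≈ 587 Hz.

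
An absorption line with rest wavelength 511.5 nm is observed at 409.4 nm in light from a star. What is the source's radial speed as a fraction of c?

0.219

λ'/λ₀ = 0.8004 < 1 (blueshift), so the source is approaching.
λ'/λ₀ = √((1 − β)/(1 + β)) for an approaching source ⇒ β = (1 − r²)/(1 + r²) with r = λ'/λ₀.
β = (1 − 0.6406)/(1 + 0.6406) ≈ 0.219.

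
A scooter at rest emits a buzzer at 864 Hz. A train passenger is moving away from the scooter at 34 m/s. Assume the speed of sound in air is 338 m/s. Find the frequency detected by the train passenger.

777 Hz

Only the observer moves, away from the source, so f' = f · (v − v_o)/v.
f' = 864 × (338 − 34)/338 = 864 × 304/338 ≈ 777 Hz.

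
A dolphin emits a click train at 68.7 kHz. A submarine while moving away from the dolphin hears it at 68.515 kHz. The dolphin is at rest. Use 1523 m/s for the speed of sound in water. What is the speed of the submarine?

f' = f · (v − v_o)/v ⇒ v_o = v · |f'/f − 1|.
v_o = 1523 × |68.515/68.7 − 1| = 1523 × 0.002693 ≈ 4.1 m/s.

4.1 m/s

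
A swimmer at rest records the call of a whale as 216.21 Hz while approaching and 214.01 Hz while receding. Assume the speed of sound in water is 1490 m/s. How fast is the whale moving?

7.6 m/s

f₁/f₂ = (v + v_s)/(v − v_s), so v_s = v · (f₁ − f₂)/(f₁ + f₂).
v_s = 1490 × (216.21 − 214.01)/(216.21 + 214.01) = 1490 × 2.20/430.22 ≈ 7.6 m/s.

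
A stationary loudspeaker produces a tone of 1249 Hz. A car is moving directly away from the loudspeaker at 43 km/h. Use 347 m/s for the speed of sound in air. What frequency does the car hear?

43 km/h = 11.94 m/s.
Moving observer, stationary source: f' = f · (v − v_o)/v.
f' = 1249 × (347 − 11.94)/347 = 1249 × 335.06/347 ≈ 1206 Hz.

1206 Hz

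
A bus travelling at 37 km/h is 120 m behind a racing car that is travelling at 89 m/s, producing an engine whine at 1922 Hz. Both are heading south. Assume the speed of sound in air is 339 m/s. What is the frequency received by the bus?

1568 Hz

37 km/h = 10.28 m/s.
The bus is behind, so the racing car is moving away from it while the bus is moving toward the racing car.
Both move, so f' = f · (v + v_o)/(v + v_s).
f' = 1922 × (339 + 10.28)/(339 + 89) = 1922 × 349.28/428 ≈ 1568 Hz.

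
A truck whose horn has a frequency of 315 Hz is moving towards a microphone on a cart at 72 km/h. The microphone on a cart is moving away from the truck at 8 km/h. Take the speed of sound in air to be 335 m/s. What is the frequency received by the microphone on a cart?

333 Hz

72 km/h = 20 m/s; 8 km/h = 2.222 m/s.
General Doppler shift: f' = f · (v − v_o)/(v − v_s).
f' = 315 × (335 − 2.222)/(335 − 20) = 315 × 332.78/315 ≈ 333 Hz.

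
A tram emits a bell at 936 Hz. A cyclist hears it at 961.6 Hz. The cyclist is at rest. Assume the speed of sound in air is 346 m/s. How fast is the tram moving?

f' > f, so the tram is approaching.
f' = f · v/(v − v_s) ⇒ v_s = v · |1 − f/f'|.
v_s = 346 × |1 − 936/961.6| = 346 × 0.02662 ≈ 9.2 m/s.

9.2 m/s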